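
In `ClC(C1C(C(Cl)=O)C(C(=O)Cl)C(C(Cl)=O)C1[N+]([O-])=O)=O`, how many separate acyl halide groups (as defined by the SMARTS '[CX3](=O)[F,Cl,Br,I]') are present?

[CX3](=O)[F,Cl,Br,I] is the SMARTS for an acyl halide: a carbonyl carbon bonded to a halogen.
The molecule carries 4 separate instances of an acyl chloride (-C(=O)Cl) meeting every constraint; each maps to a distinct set of atoms, giving 4 matches.

4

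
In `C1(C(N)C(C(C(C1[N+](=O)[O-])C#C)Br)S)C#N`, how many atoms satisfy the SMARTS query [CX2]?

3

The query [CX2] means: C with X2: aliphatic carbon with exactly 2 total connections.
Check the 16 heavy atoms by environment: 6× C (X4) → no; 1× Br (X1) → no; 1× N (X3) → no; 1× N (charge +1, X3) → no; 1× O (charge -1, X1) → no; 1× O (X1) → no; 3× C (X2) → match; 1× N (X1) → no; 1× S (X2) → no.
That gives 3 matching atoms.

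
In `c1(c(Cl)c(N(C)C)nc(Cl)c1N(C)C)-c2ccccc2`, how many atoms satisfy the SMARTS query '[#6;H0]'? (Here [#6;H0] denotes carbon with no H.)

6

Check the 20 heavy atoms by environment: 1× n (aromatic, H0) → no; 6× c (aromatic, H0) → match; 2× Cl (H0) → no; 5× c (aromatic, H1) → no; 2× N (H0) → no; 4× C (H3) → no.
That gives 6 matching atoms.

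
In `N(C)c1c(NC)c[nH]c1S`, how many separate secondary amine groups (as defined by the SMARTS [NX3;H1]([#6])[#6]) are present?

2

[NX3;H1]([#6])[#6] is the SMARTS for a secondary amine: a trivalent nitrogen with one H, bonded to two carbons.
The molecule carries 2 separate instances of an N-methylamino group (-NHCH3) meeting every constraint; each maps to a distinct set of atoms, giving 2 matches.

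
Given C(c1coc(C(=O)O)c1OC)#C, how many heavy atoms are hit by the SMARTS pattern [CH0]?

2

The query [CH0] means: aliphatic carbon with no attached hydrogen.
Check the 12 heavy atoms by environment: 1× o (aromatic, H0) → no; 1× c (aromatic, H1) → no; 3× c (aromatic, H0) → no; 2× C (H0) → match; 2× O (H0) → no; 1× O (H1) → no; 1× C (H1) → no; 1× C (H3) → no.
That gives 2 matching atoms.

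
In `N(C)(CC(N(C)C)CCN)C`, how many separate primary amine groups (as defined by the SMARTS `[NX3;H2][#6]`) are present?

[NX3;H2][#6] is the SMARTS for a primary amine: a trivalent nitrogen with two H attached to carbon.
Exactly one fragment in the molecule meets all constraints, giving 1 match.

1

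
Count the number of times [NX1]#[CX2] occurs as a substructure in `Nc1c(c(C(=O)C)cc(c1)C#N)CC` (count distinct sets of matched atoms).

[NX1]#[CX2] is the SMARTS for a nitrile: a nitrogen triple-bonded to a two-connected carbon.
Exactly one fragment in the molecule meets all constraints, giving 1 match.

1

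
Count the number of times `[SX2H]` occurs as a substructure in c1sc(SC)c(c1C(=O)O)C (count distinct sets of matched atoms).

[SX2H] is the SMARTS for a thiol: an aliphatic sulfur with two connections, one being H.
The molecule has a methylthio ether (-SCH3), but the sulfur has H0 (bonded to two carbons), not H1; nothing else fits, so there are 0 matches.

0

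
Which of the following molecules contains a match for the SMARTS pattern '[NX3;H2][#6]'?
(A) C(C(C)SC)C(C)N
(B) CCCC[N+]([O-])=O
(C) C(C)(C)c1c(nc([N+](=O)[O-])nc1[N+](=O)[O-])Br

A

[NX3;H2][#6] describes a trivalent nitrogen with two H attached to carbon (a primary amine).
(A) contains a primary amino group (-NH2), which satisfies every atom and bond constraint.
(B) has a nitro group (-[N+](=O)[O-]) but the nitrogen is [N+] with no H, not NX3H2.
(C) has a nitro group (-[N+](=O)[O-]) but the nitrogen is [N+] with no H, not NX3H2.
So the answer is (A).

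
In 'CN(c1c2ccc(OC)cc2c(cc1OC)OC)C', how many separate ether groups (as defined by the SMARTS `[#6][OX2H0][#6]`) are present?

3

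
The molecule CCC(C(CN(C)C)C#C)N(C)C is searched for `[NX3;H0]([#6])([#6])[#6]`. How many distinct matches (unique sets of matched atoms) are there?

[NX3;H0]([#6])([#6])[#6] is the SMARTS for a tertiary amine: a trivalent nitrogen with no H, bonded to three carbons.
The molecule carries 2 separate instances of a dimethylamino group (-N(CH3)2) meeting every constraint; each maps to a distinct set of atoms, giving 2 matches.

2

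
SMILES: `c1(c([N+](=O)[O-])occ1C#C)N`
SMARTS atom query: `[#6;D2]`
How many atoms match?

The query [#6;D2] means: any carbon bonded to exactly two heavy atoms.
Check the 11 heavy atoms by environment: 1× o (aromatic, D2) → no; 3× c (aromatic, D3) → no; 1× c (aromatic, D2) → match; 1× C (D2) → match; 1× C (D1) → no; 1× N (D1) → no; 1× N (charge +1, D3) → no; 1× O (charge -1, D1) → no; 1× O (D1) → no.
Summing the matching environments: 1 + 1 = 2 matching atoms.

2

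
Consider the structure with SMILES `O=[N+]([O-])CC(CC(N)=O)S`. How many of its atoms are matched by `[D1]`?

Check the 10 heavy atoms by environment: 2× C (D2) → no; 2× C (D3) → no; 1× S (D1) → match; 2× O (D1) → match; 1× N (D1) → match; 1× N (charge +1, D3) → no; 1× O (charge -1, D1) → match.
Summing the matching environments: 1 + 2 + 1 + 1 = 5 matching atoms.

5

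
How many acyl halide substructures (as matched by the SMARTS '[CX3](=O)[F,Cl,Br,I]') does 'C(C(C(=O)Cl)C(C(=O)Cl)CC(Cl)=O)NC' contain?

[CX3](=O)[F,Cl,Br,I] is the SMARTS for an acyl halide: a carbonyl carbon bonded to a halogen.
The molecule carries 3 separate instances of an acyl chloride (-C(=O)Cl) meeting every constraint; each maps to a distinct set of atoms, giving 3 matches.

3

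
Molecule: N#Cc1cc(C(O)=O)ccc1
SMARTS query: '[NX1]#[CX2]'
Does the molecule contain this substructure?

Yes

The pattern [NX1]#[CX2] describes a nitrogen triple-bonded to a two-connected carbon — a nitrile.
The molecule carries a nitrile (-C#N), whose atoms satisfy every constraint of the query, so the pattern matches.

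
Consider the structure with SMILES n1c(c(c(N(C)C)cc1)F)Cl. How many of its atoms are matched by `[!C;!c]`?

4

The query [!C;!c] means: neither aliphatic nor aromatic carbon — same as [!#6].
Check the 11 heavy atoms by environment: 1× n (aromatic) → match; 5× c (aromatic) → no; 1× F → match; 1× N → match; 2× C → no; 1× Cl → match.
Summing the matching environments: 1 + 1 + 1 + 1 = 4 matching atoms.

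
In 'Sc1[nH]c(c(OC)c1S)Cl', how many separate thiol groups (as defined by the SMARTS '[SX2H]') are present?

2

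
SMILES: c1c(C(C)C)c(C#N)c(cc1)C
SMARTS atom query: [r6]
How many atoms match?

The query [r6] means: r6 matches atoms in a six-membered ring.
Check the 12 heavy atoms by environment: 6× c (aromatic, in 6-ring) → match; 5× C (acyclic) → no; 1× N (acyclic) → no.
That gives 6 matching atoms.

6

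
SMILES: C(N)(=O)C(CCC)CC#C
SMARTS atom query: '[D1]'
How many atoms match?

4

The query [D1] means: atom with exactly one heavy-atom neighbour (degree 1).
Check the 10 heavy atoms by environment: 4× C (D2) → no; 2× C (D3) → no; 2× C (D1) → match; 1× O (D1) → match; 1× N (D1) → match.
Summing the matching environments: 2 + 1 + 1 = 4 matching atoms.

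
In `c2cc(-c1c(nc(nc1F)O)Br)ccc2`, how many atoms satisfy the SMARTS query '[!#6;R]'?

2

The query [!#6;R] means: non-carbon atom that is part of a ring.
Check the 15 heavy atoms by environment: 2× n (aromatic, in 6-ring) → match; 10× c (aromatic, in 6-ring) → no; 1× F (acyclic) → no; 1× Br (acyclic) → no; 1× O (acyclic) → no.
That gives 2 matching atoms.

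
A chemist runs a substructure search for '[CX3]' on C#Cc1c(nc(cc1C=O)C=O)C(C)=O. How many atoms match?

3

The query [CX3] means: C with X3: aliphatic carbon with exactly 3 total connections.
Check the 15 heavy atoms by environment: 1× n (aromatic, X2) → no; 5× c (aromatic, X3) → no; 3× C (X3) → match; 3× O (X1) → no; 1× C (X4) → no; 2× C (X2) → no.
That gives 3 matching atoms.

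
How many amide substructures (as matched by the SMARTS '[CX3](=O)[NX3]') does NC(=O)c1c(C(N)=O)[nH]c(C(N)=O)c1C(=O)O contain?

[CX3](=O)[NX3] is the SMARTS for an amide: a carbonyl carbon bonded to a trivalent nitrogen.
The molecule carries 3 separate instances of a primary amide (-C(=O)NH2) meeting every constraint; each maps to a distinct set of atoms, giving 3 matches.

3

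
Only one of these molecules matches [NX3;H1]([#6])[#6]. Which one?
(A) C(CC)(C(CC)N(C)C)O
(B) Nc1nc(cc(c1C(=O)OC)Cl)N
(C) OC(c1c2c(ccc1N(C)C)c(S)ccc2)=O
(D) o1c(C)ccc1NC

[NX3;H1]([#6])[#6] describes a trivalent nitrogen with one H, bonded to two carbons (a secondary amine).
(A) has a dimethylamino group (-N(CH3)2) but the nitrogen has H0, not H1.
(B) has a primary amino group (-NH2) but the nitrogen has H2 and only one carbon neighbour.
(C) has a dimethylamino group (-N(CH3)2) but the nitrogen has H0, not H1.
(D) contains an N-methylamino group (-NHCH3), which satisfies every atom and bond constraint.
So the answer is (D).

D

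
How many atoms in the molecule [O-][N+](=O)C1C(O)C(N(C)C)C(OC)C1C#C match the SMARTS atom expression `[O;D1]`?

The query [O;D1] means: aliphatic oxygen bonded to exactly one heavy atom.
Check the 16 heavy atoms by environment: 5× C (D3) → no; 2× O (D1) → match; 1× N (D3) → no; 4× C (D1) → no; 1× N (charge +1, D3) → no; 1× O (charge -1, D1) → match; 1× O (D2) → no; 1× C (D2) → no.
Summing the matching environments: 2 + 1 = 3 matching atoms.

3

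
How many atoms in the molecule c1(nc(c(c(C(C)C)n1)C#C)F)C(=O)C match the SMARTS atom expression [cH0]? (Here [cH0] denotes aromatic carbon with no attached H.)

4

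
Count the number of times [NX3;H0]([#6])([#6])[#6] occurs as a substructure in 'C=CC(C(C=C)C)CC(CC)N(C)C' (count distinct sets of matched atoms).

1

[NX3;H0]([#6])([#6])[#6] is the SMARTS for a tertiary amine: a trivalent nitrogen with no H, bonded to three carbons.
Exactly one fragment in the molecule meets all constraints, giving 1 match.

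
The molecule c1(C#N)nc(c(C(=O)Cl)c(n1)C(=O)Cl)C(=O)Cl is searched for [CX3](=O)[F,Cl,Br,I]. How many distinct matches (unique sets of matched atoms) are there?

3

[CX3](=O)[F,Cl,Br,I] is the SMARTS for an acyl halide: a carbonyl carbon bonded to a halogen.
The molecule carries 3 separate instances of an acyl chloride (-C(=O)Cl) meeting every constraint; each maps to a distinct set of atoms, giving 3 matches.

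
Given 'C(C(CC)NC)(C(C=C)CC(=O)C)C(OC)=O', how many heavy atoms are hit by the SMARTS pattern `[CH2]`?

3

The query [CH2] means: aliphatic carbon with exactly two hydrogens.
Check the 17 heavy atoms by environment: 3× C (H2) → match; 4× C (H1) → no; 4× C (H3) → no; 2× C (H0) → no; 3× O (H0) → no; 1× N (H1) → no.
That gives 3 matching atoms.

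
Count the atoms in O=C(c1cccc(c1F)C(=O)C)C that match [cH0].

3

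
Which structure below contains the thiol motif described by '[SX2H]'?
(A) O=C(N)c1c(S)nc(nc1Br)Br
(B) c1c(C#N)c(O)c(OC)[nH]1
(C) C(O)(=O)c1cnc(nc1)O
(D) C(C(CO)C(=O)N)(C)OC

[SX2H] describes an aliphatic sulfur with two connections, one being H (a thiol).
(A) contains a thiol (-SH), which satisfies every atom and bond constraint.
(B) has a hydroxyl group (-OH) but it is an -OH, not an -SH.
(C) has a hydroxyl group (-OH) but it is an -OH, not an -SH.
(D) has a hydroxyl group (-OH) but it is an -OH, not an -SH.
So the answer is (A).

A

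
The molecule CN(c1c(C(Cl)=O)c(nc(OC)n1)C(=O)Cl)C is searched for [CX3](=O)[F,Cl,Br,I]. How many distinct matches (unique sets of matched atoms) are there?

2

[CX3](=O)[F,Cl,Br,I] is the SMARTS for an acyl halide: a carbonyl carbon bonded to a halogen.
The molecule carries 2 separate instances of an acyl chloride (-C(=O)Cl) meeting every constraint; each maps to a distinct set of atoms, giving 2 matches.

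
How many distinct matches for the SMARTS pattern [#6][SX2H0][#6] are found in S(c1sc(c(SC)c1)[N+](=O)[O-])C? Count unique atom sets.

[#6][SX2H0][#6] is the SMARTS for a thioether: an aliphatic sulfur bridging two carbons with no H on the sulfur.
The molecule carries 2 separate instances of a methylthio ether (-SCH3) meeting every constraint; each maps to a distinct set of atoms, giving 2 matches.

2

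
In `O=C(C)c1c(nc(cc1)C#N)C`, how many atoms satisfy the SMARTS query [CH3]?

2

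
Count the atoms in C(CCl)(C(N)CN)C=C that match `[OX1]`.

0

The query [OX1] means: aliphatic oxygen with one total connection — typically a carbonyl =O or an oxide.
Check the 9 heavy atoms by environment: 4× C (X4) → no; 2× C (X3) → no; 2× N (X3) → no; 1× Cl (X1) → no.
No environment satisfies the query, so 0 matching atoms.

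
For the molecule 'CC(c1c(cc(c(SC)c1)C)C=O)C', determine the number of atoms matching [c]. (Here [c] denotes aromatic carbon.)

6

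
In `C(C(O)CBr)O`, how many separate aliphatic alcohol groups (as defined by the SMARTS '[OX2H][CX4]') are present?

2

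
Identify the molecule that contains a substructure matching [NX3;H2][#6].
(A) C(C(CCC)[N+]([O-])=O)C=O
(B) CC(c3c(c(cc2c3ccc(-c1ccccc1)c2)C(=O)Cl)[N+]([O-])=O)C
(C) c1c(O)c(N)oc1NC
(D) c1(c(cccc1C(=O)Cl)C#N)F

C

[NX3;H2][#6] describes a trivalent nitrogen with two H attached to carbon (a primary amine).
(A) has a nitro group (-[N+](=O)[O-]) but the nitrogen is [N+] with no H, not NX3H2.
(B) has a nitro group (-[N+](=O)[O-]) but the nitrogen is [N+] with no H, not NX3H2.
(C) contains a primary amino group (-NH2), which satisfies every atom and bond constraint.
(D) has a nitrile (-C#N) but the nitrogen is NX1 (triple-bonded), not NX3 with two H.
So the answer is (C).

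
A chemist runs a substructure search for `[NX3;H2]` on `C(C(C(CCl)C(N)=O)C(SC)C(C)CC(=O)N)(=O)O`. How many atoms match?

2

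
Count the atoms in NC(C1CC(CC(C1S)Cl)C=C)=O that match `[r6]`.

Check the 13 heavy atoms by environment: 6× C (in 6-ring) → match; 1× Cl (acyclic) → no; 3× C (acyclic) → no; 1× S (acyclic) → no; 1× O (acyclic) → no; 1× N (acyclic) → no.
That gives 6 matching atoms.

6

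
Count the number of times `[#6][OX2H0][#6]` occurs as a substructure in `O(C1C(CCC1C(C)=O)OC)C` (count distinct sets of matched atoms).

2

[#6][OX2H0][#6] is the SMARTS for an ether: an aliphatic oxygen bridging two carbons with no H on the oxygen.
The molecule carries 2 separate instances of a methoxy ether (-OCH3) meeting every constraint; each maps to a distinct set of atoms, giving 2 matches.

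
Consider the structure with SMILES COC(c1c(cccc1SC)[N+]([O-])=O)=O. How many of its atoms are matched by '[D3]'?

5

The query [D3] means: atom with exactly three heavy-atom neighbours.
Check the 15 heavy atoms by environment: 3× c (aromatic, D2) → no; 3× c (aromatic, D3) → match; 1× S (D2) → no; 2× C (D1) → no; 1× C (D3) → match; 2× O (D1) → no; 1× O (D2) → no; 1× N (charge +1, D3) → match; 1× O (charge -1, D1) → no.
Summing the matching environments: 3 + 1 + 1 = 5 matching atoms.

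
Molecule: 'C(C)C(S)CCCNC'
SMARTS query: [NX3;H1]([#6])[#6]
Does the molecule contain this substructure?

Yes

The pattern [NX3;H1]([#6])[#6] describes a trivalent nitrogen with one H, bonded to two carbons — a secondary amine.
The molecule carries an N-methylamino group (-NHCH3), whose atoms satisfy every constraint of the query, so the pattern matches.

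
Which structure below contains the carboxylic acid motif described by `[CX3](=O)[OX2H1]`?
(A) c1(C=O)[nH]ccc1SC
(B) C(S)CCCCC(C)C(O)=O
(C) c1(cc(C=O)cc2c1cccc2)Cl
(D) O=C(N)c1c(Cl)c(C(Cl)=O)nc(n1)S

[CX3](=O)[OX2H1] describes an sp2 carbon double-bonded to O and single-bonded to an -OH oxygen (a carboxylic acid).
(A) has an aldehyde (-CHO) but there is no singly-bonded oxygen on the carbonyl carbon.
(B) contains a carboxylic acid group (-C(=O)OH), which satisfies every atom and bond constraint.
(C) has an aldehyde (-CHO) but there is no singly-bonded oxygen on the carbonyl carbon.
(D) has a primary amide (-C(=O)NH2) but the carbonyl is bonded to N, not to an -OH oxygen.
So the answer is (B).

B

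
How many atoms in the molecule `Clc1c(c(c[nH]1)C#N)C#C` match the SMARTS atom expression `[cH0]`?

3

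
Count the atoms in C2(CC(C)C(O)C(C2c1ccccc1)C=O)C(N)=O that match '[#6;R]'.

The query [#6;R] means: carbon that is part of a ring.
Check the 19 heavy atoms by environment: 6× C (in 6-ring) → match; 3× O (acyclic) → no; 3× C (acyclic) → no; 1× N (acyclic) → no; 6× c (aromatic, in 6-ring) → match.
Summing the matching environments: 6 + 6 = 12 matching atoms.

12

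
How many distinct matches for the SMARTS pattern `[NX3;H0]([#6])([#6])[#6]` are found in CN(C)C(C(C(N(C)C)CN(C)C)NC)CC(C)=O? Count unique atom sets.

[NX3;H0]([#6])([#6])[#6] is the SMARTS for a tertiary amine: a trivalent nitrogen with no H, bonded to three carbons.
The molecule carries 3 separate instances of a dimethylamino group (-N(CH3)2) meeting every constraint; each maps to a distinct set of atoms, giving 3 matches.

3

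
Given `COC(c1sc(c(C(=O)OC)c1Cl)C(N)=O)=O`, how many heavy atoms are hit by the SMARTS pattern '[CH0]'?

The query [CH0] means: aliphatic carbon with no attached hydrogen.
Check the 17 heavy atoms by environment: 1× s (aromatic, H0) → no; 4× c (aromatic, H0) → no; 1× Cl (H0) → no; 3× C (H0) → match; 5× O (H0) → no; 2× C (H3) → no; 1× N (H2) → no.
That gives 3 matching atoms.

3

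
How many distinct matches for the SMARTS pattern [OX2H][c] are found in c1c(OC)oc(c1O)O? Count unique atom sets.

2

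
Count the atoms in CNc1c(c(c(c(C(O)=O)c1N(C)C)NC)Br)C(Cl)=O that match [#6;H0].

8

The query [#6;H0] means: any carbon with no attached hydrogen.
Check the 20 heavy atoms by environment: 6× c (aromatic, H0) → match; 2× C (H0) → match; 2× O (H0) → no; 1× O (H1) → no; 2× N (H1) → no; 4× C (H3) → no; 1× Br (H0) → no; 1× N (H0) → no; 1× Cl (H0) → no.
Summing the matching environments: 6 + 2 = 8 matching atoms.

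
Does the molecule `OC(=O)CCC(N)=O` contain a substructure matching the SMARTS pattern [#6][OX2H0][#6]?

No

The pattern [#6][OX2H0][#6] describes an aliphatic oxygen bridging two carbons with no H on the oxygen — an ether.
The closest candidate here is a carboxylic acid group (-C(=O)OH), but the -OH oxygen has H1; the =O is OX1, not OX2. No other fragment satisfies the full query, so there is no match.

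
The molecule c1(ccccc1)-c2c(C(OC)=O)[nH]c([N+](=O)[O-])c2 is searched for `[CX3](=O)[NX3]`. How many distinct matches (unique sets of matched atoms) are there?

[CX3](=O)[NX3] is the SMARTS for an amide: a carbonyl carbon bonded to a trivalent nitrogen.
The molecule has a methyl-ester group (-C(=O)OCH3), but the carbonyl is bonded to O, not to an NX3 nitrogen; nothing else fits, so there are 0 matches.

0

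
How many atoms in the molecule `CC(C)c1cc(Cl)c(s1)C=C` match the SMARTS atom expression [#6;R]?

Check the 11 heavy atoms by environment: 1× s (aromatic, in 5-ring) → no; 4× c (aromatic, in 5-ring) → match; 5× C (acyclic) → no; 1× Cl (acyclic) → no.
That gives 4 matching atoms.

4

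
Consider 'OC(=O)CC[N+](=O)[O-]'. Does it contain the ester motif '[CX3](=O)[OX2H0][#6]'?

The pattern [CX3](=O)[OX2H0][#6] describes a carbonyl carbon bonded to an oxygen that is itself bonded to carbon (no H on that O) — an ester.
The closest candidate here is a carboxylic acid group (-C(=O)OH), but the singly-bonded O carries H (OX2H1, not H0). No other fragment satisfies the full query, so there is no match.

No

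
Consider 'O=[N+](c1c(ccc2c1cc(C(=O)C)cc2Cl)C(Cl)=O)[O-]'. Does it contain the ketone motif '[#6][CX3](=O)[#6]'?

Yes

The pattern [#6][CX3](=O)[#6] describes a carbonyl carbon (no H) flanked by two carbons — a ketone.
The molecule carries an acetyl/ketone group (-C(=O)CH3), whose atoms satisfy every constraint of the query, so the pattern matches.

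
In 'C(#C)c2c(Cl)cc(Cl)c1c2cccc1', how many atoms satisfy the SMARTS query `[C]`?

The query [C] means: uppercase C matches aliphatic (non-aromatic) carbon only.
Check the 14 heavy atoms by environment: 10× c (aromatic) → no; 2× C → match; 2× Cl → no.
That gives 2 matching atoms.

2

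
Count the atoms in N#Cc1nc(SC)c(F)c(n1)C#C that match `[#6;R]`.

The query [#6;R] means: carbon that is part of a ring.
Check the 13 heavy atoms by environment: 2× n (aromatic, in 6-ring) → no; 4× c (aromatic, in 6-ring) → match; 4× C (acyclic) → no; 1× N (acyclic) → no; 1× S (acyclic) → no; 1× F (acyclic) → no.
That gives 4 matching atoms.

4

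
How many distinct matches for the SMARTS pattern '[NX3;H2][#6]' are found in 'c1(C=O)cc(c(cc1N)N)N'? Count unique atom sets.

[NX3;H2][#6] is the SMARTS for a primary amine: a trivalent nitrogen with two H attached to carbon.
The molecule carries 3 separate instances of a primary amino group (-NH2) meeting every constraint; each maps to a distinct set of atoms, giving 3 matches.

3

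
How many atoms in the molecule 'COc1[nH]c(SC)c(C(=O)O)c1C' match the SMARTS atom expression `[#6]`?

8

Check the 13 heavy atoms by environment: 1× n (aromatic) → no; 4× c (aromatic) → match; 4× C → match; 3× O → no; 1× S → no.
Summing the matching environments: 4 + 4 = 8 matching atoms.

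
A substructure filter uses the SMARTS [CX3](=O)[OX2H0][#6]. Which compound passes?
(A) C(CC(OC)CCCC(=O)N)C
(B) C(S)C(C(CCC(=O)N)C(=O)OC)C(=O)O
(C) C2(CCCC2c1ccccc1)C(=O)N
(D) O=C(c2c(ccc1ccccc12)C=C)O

B

[CX3](=O)[OX2H0][#6] describes a carbonyl carbon bonded to an oxygen that is itself bonded to carbon (no H on that O) (an ester).
(A) has a primary amide (-C(=O)NH2) but the carbonyl is bonded to N, not to an O-C linkage.
(B) contains a methyl-ester group (-C(=O)OCH3), which satisfies every atom and bond constraint.
(C) has a primary amide (-C(=O)NH2) but the carbonyl is bonded to N, not to an O-C linkage.
(D) has a carboxylic acid group (-C(=O)OH) but the singly-bonded O carries H (OX2H1, not H0).
So the answer is (B).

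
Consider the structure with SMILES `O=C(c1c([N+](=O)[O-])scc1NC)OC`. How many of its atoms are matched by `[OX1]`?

Check the 14 heavy atoms by environment: 1× s (aromatic, X2) → no; 4× c (aromatic, X3) → no; 1× N (X3) → no; 2× C (X4) → no; 1× C (X3) → no; 2× O (X1) → match; 1× O (X2) → no; 1× N (charge +1, X3) → no; 1× O (charge -1, X1) → match.
Summing the matching environments: 2 + 1 = 3 matching atoms.

3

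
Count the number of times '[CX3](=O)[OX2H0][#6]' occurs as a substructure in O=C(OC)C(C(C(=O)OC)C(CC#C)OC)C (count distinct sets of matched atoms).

2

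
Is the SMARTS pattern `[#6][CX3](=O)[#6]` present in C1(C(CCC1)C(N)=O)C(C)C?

No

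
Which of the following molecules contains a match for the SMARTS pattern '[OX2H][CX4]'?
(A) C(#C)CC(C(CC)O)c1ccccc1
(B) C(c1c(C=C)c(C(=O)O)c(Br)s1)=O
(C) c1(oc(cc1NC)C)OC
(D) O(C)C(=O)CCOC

A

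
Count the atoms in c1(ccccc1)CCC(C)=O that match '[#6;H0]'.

2

Check the 11 heavy atoms by environment: 2× C (H2) → no; 1× C (H0) → match; 1× O (H0) → no; 1× C (H3) → no; 1× c (aromatic, H0) → match; 5× c (aromatic, H1) → no.
Summing the matching environments: 1 + 1 = 2 matching atoms.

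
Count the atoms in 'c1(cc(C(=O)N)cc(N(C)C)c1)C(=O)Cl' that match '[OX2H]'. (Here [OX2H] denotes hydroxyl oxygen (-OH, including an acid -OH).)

0

Check the 15 heavy atoms by environment: 3× c (aromatic, H0, X3) → no; 3× c (aromatic, H1, X3) → no; 2× C (H0, X3) → no; 2× O (H0, X1) → no; 1× Cl (H0, X1) → no; 1× N (H0, X3) → no; 2× C (H3, X4) → no; 1× N (H2, X3) → no.
No environment satisfies the query, so 0 matching atoms.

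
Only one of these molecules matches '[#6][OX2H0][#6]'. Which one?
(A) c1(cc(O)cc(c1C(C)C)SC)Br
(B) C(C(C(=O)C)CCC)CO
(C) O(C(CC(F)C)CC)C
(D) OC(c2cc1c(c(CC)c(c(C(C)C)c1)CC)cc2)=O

C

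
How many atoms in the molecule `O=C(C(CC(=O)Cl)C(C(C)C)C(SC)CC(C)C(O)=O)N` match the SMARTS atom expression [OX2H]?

The query [OX2H] means: aliphatic oxygen with two connections, one of which is H — an -OH oxygen.
Check the 21 heavy atoms by environment: 4× C (H3, X4) → no; 5× C (H1, X4) → no; 2× C (H2, X4) → no; 3× C (H0, X3) → no; 3× O (H0, X1) → no; 1× Cl (H0, X1) → no; 1× S (H0, X2) → no; 1× O (H1, X2) → match; 1× N (H2, X3) → no.
That gives 1 matching atom.

1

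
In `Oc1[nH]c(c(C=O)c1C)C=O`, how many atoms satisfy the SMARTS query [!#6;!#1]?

4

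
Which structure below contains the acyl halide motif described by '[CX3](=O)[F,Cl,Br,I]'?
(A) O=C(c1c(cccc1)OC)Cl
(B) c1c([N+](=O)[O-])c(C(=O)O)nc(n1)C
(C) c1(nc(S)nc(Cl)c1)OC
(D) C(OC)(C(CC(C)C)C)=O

A

[CX3](=O)[F,Cl,Br,I] describes a carbonyl carbon bonded to a halogen (an acyl halide).
(A) contains an acyl chloride (-C(=O)Cl), which satisfies every atom and bond constraint.
(B) has a carboxylic acid group (-C(=O)OH) but the carbonyl is bonded to -OH, not to a halogen.
(C) has a chloro substituent but the Cl is not on a carbonyl carbon.
(D) has a methyl-ester group (-C(=O)OCH3) but the carbonyl is bonded to -O-C, not to a halogen.
So the answer is (A).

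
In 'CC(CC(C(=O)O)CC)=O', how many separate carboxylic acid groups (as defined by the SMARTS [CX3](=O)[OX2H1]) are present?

[CX3](=O)[OX2H1] is the SMARTS for a carboxylic acid: an sp2 carbon double-bonded to O and single-bonded to an -OH oxygen.
Exactly one fragment in the molecule meets all constraints, giving 1 match.

1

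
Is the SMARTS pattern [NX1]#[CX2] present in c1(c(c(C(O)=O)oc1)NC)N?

The pattern [NX1]#[CX2] describes a nitrogen triple-bonded to a two-connected carbon — a nitrile.
The closest candidate here is a primary amino group (-NH2), but the nitrogen is NX3 (three connections), not NX1 triple-bonded. No other fragment satisfies the full query, so there is no match.

No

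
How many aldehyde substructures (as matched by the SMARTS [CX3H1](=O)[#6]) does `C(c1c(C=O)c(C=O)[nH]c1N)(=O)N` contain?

2

[CX3H1](=O)[#6] is the SMARTS for an aldehyde: an sp2 carbon with one H, double-bonded to O and single-bonded to carbon.
The molecule carries 2 separate instances of an aldehyde (-CHO) meeting every constraint; each maps to a distinct set of atoms, giving 2 matches.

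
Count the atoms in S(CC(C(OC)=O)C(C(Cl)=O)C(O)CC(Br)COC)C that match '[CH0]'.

The query [CH0] means: aliphatic carbon with no attached hydrogen.
Check the 20 heavy atoms by environment: 3× C (H2) → no; 4× C (H1) → no; 2× C (H0) → match; 4× O (H0) → no; 1× Cl (H0) → no; 3× C (H3) → no; 1× S (H0) → no; 1× O (H1) → no; 1× Br (H0) → no.
That gives 2 matching atoms.

2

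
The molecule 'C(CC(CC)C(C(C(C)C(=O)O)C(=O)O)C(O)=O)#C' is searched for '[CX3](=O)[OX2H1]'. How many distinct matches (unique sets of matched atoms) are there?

3

[CX3](=O)[OX2H1] is the SMARTS for a carboxylic acid: an sp2 carbon double-bonded to O and single-bonded to an -OH oxygen.
The molecule carries 3 separate instances of a carboxylic acid group (-C(=O)OH) meeting every constraint; each maps to a distinct set of atoms, giving 3 matches.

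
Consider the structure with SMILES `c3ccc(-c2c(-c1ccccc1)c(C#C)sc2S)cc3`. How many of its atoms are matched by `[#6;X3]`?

The query [#6;X3] means: any carbon (aromatic or not) with three total connections.
Check the 20 heavy atoms by environment: 1× s (aromatic, X2) → no; 16× c (aromatic, X3) → match; 2× C (X2) → no; 1× S (X2) → no.
That gives 16 matching atoms.

16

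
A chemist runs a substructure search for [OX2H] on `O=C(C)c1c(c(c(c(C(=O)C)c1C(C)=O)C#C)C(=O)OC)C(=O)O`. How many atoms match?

The query [OX2H] means: aliphatic oxygen with two connections, one of which is H — an -OH oxygen.
Check the 24 heavy atoms by environment: 6× c (aromatic, H0, X3) → no; 5× C (H0, X3) → no; 5× O (H0, X1) → no; 4× C (H3, X4) → no; 1× C (H0, X2) → no; 1× C (H1, X2) → no; 1× O (H0, X2) → no; 1× O (H1, X2) → match.
That gives 1 matching atom.

1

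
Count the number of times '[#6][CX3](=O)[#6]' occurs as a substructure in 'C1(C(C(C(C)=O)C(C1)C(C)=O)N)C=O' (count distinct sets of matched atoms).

[#6][CX3](=O)[#6] is the SMARTS for a ketone: a carbonyl carbon (no H) flanked by two carbons.
The molecule carries 2 separate instances of an acetyl/ketone group (-C(=O)CH3) meeting every constraint; each maps to a distinct set of atoms, giving 2 matches.

2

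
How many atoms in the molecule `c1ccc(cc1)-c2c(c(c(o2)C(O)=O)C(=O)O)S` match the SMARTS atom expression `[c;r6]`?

6

Check the 18 heavy atoms by environment: 1× o (aromatic, in 5-ring) → no; 4× c (aromatic, in 5-ring) → no; 6× c (aromatic, in 6-ring) → match; 2× C (acyclic) → no; 4× O (acyclic) → no; 1× S (acyclic) → no.
That gives 6 matching atoms.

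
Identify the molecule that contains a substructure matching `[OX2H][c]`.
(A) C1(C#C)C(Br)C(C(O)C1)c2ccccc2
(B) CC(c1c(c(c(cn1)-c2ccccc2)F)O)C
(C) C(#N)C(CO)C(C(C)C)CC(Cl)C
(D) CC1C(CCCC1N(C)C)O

[OX2H][c] describes a hydroxyl oxygen attached to an aromatic carbon (a phenol).
(A) has a hydroxyl group (-OH) but the -OH is on an aliphatic carbon, not an aromatic c.
(B) contains a hydroxyl group (-OH), which satisfies every atom and bond constraint.
(C) has a hydroxyl group (-OH) but the -OH is on an aliphatic carbon, not an aromatic c.
(D) has a hydroxyl group (-OH) but the -OH is on an aliphatic carbon, not an aromatic c.
So the answer is (B).

B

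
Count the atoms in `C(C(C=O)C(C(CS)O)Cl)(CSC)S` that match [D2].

4

The query [D2] means: atom with exactly two heavy-atom neighbours.
Check the 14 heavy atoms by environment: 3× C (D2) → match; 4× C (D3) → no; 1× S (D2) → match; 1× C (D1) → no; 1× Cl (D1) → no; 2× O (D1) → no; 2× S (D1) → no.
Summing the matching environments: 3 + 1 = 4 matching atoms.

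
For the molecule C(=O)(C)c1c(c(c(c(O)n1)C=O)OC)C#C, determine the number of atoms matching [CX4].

2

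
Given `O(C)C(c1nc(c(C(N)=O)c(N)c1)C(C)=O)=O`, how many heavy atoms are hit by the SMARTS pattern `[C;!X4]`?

Check the 17 heavy atoms by environment: 1× n (aromatic, X2) → no; 5× c (aromatic, X3) → no; 3× C (X3) → match; 3× O (X1) → no; 2× N (X3) → no; 2× C (X4) → no; 1× O (X2) → no.
That gives 3 matching atoms.

3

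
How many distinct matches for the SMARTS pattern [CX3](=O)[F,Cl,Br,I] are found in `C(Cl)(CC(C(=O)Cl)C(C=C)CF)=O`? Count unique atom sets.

2

[CX3](=O)[F,Cl,Br,I] is the SMARTS for an acyl halide: a carbonyl carbon bonded to a halogen.
The molecule carries 2 separate instances of an acyl chloride (-C(=O)Cl) meeting every constraint; each maps to a distinct set of atoms, giving 2 matches.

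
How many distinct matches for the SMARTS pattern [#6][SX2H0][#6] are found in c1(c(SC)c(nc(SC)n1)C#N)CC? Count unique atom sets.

2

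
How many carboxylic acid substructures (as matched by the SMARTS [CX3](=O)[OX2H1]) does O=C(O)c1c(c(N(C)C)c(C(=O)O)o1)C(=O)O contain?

3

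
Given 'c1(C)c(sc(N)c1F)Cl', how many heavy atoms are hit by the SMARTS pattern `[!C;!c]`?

4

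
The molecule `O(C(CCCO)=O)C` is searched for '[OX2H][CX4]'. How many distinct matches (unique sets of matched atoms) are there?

1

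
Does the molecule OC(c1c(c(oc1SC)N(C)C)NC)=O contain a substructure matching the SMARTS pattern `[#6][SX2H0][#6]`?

The pattern [#6][SX2H0][#6] describes an aliphatic sulfur bridging two carbons with no H on the sulfur — a thioether.
The molecule carries a methylthio ether (-SCH3), whose atoms satisfy every constraint of the query, so the pattern matches.

Yes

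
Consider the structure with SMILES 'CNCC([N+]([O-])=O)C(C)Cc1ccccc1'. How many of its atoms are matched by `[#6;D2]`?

7

Check the 16 heavy atoms by environment: 2× C (D2) → match; 2× C (D3) → no; 1× c (aromatic, D3) → no; 5× c (aromatic, D2) → match; 1× N (D2) → no; 2× C (D1) → no; 1× N (charge +1, D3) → no; 1× O (charge -1, D1) → no; 1× O (D1) → no.
Summing the matching environments: 2 + 5 = 7 matching atoms.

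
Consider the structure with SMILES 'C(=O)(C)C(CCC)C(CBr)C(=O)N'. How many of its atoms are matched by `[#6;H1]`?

2

Check the 13 heavy atoms by environment: 3× C (H2) → no; 2× C (H1) → match; 2× C (H3) → no; 2× C (H0) → no; 2× O (H0) → no; 1× N (H2) → no; 1× Br (H0) → no.
That gives 2 matching atoms.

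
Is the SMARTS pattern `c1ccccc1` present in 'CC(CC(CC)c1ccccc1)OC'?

Yes

The pattern c1ccccc1 describes six aromatic carbons in a ring — a benzene ring.
The molecule carries a phenyl ring, whose atoms satisfy every constraint of the query, so the pattern matches.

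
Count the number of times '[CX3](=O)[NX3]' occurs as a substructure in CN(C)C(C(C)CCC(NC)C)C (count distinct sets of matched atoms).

0

[CX3](=O)[NX3] is the SMARTS for an amide: a carbonyl carbon bonded to a trivalent nitrogen.
No fragment in the molecule satisfies every constraint, giving 0 matches.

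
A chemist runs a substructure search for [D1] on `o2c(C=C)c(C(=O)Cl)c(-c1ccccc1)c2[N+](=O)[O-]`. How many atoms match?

5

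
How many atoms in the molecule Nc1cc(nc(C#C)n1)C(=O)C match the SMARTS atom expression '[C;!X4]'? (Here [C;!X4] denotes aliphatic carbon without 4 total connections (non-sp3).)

3

The query [C;!X4] means: aliphatic carbon that does not have four total connections.
Check the 12 heavy atoms by environment: 2× n (aromatic, X2) → no; 4× c (aromatic, X3) → no; 1× C (X3) → match; 1× O (X1) → no; 1× C (X4) → no; 1× N (X3) → no; 2× C (X2) → match.
Summing the matching environments: 1 + 2 = 3 matching atoms.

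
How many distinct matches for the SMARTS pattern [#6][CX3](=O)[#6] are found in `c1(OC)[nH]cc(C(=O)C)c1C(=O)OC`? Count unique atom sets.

[#6][CX3](=O)[#6] is the SMARTS for a ketone: a carbonyl carbon (no H) flanked by two carbons.
Exactly one fragment in the molecule meets all constraints, giving 1 match.

1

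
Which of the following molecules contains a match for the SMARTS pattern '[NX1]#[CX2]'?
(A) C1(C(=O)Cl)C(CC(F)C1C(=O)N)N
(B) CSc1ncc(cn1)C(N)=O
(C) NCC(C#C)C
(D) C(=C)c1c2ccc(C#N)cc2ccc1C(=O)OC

D

[NX1]#[CX2] describes a nitrogen triple-bonded to a two-connected carbon (a nitrile).
(A) has a primary amide (-C(=O)NH2) but the nitrogen is NX3, not NX1.
(B) has a primary amide (-C(=O)NH2) but the nitrogen is NX3, not NX1.
(C) has a primary amino group (-NH2) but the nitrogen is NX3 (three connections), not NX1 triple-bonded.
(D) contains a nitrile (-C#N), which satisfies every atom and bond constraint.
So the answer is (D).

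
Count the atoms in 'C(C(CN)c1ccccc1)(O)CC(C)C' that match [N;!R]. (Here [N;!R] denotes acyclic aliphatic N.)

The query [N;!R] means: aliphatic nitrogen not in a ring.
Check the 15 heavy atoms by environment: 7× C (acyclic) → no; 1× N (acyclic) → match; 6× c (aromatic, in 6-ring) → no; 1× O (acyclic) → no.
That gives 1 matching atom.

1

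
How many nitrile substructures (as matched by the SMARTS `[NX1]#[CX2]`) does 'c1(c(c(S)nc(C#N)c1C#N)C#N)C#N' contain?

4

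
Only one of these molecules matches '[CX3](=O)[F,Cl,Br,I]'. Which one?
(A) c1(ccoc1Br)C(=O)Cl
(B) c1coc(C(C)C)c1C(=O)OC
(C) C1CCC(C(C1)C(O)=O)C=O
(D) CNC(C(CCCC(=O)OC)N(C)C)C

A

[CX3](=O)[F,Cl,Br,I] describes a carbonyl carbon bonded to a halogen (an acyl halide).
(A) contains an acyl chloride (-C(=O)Cl), which satisfies every atom and bond constraint.
(B) has a methyl-ester group (-C(=O)OCH3) but the carbonyl is bonded to -O-C, not to a halogen.
(C) has a carboxylic acid group (-C(=O)OH) but the carbonyl is bonded to -OH, not to a halogen.
(D) has a methyl-ester group (-C(=O)OCH3) but the carbonyl is bonded to -O-C, not to a halogen.
So the answer is (A).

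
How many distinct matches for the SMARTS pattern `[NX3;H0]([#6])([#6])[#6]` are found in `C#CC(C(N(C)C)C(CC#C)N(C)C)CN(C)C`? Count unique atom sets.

3

[NX3;H0]([#6])([#6])[#6] is the SMARTS for a tertiary amine: a trivalent nitrogen with no H, bonded to three carbons.
The molecule carries 3 separate instances of a dimethylamino group (-N(CH3)2) meeting every constraint; each maps to a distinct set of atoms, giving 3 matches.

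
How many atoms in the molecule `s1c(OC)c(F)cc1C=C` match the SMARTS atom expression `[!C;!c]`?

The query [!C;!c] means: neither aliphatic nor aromatic carbon — same as [!#6].
Check the 10 heavy atoms by environment: 1× s (aromatic) → match; 4× c (aromatic) → no; 3× C → no; 1× O → match; 1× F → match.
Summing the matching environments: 1 + 1 + 1 = 3 matching atoms.

3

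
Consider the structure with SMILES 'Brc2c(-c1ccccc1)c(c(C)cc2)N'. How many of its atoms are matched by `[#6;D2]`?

The query [#6;D2] means: any carbon bonded to exactly two heavy atoms.
Check the 15 heavy atoms by environment: 5× c (aromatic, D3) → no; 7× c (aromatic, D2) → match; 1× Br (D1) → no; 1× C (D1) → no; 1× N (D1) → no.
That gives 7 matching atoms.

7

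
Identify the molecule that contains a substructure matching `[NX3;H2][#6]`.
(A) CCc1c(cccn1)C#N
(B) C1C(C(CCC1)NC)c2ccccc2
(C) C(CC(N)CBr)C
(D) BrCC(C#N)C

C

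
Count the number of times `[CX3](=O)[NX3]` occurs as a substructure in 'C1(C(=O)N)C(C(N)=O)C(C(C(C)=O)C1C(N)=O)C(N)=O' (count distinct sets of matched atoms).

[CX3](=O)[NX3] is the SMARTS for an amide: a carbonyl carbon bonded to a trivalent nitrogen.
The molecule carries 4 separate instances of a primary amide (-C(=O)NH2) meeting every constraint; each maps to a distinct set of atoms, giving 4 matches.

4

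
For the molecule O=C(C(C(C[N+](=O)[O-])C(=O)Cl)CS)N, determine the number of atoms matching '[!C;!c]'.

8

The query [!C;!c] means: neither aliphatic nor aromatic carbon — same as [!#6].
Check the 14 heavy atoms by environment: 6× C → no; 3× O → match; 1× Cl → match; 1× S → match; 1× N (charge +1) → match; 1× O (charge -1) → match; 1× N → match.
Summing the matching environments: 3 + 1 + 1 + 1 + 1 + 1 = 8 matching atoms.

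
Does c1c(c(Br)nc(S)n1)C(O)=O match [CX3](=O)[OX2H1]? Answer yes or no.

Yes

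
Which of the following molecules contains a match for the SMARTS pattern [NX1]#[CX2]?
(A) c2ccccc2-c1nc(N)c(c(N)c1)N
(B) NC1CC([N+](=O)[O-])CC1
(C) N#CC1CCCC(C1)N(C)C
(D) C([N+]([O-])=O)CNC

C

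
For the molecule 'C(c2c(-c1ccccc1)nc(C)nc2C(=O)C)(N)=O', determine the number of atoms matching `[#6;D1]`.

2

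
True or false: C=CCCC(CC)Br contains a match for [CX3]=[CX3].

The pattern [CX3]=[CX3] describes a non-aromatic C=C double bond between two sp2 carbons — an alkene.
The molecule carries a vinyl group (-CH=CH2), whose atoms satisfy every constraint of the query, so the pattern matches.

True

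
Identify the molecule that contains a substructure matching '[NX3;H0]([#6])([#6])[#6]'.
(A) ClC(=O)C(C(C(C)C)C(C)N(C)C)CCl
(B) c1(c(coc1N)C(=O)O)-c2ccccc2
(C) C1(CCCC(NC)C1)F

A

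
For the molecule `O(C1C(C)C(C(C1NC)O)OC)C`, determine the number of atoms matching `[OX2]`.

The query [OX2] means: aliphatic oxygen with two total connections — ether, hydroxyl, or ester single-bond O.
Check the 13 heavy atoms by environment: 9× C (X4) → no; 3× O (X2) → match; 1× N (X3) → no.
That gives 3 matching atoms.

3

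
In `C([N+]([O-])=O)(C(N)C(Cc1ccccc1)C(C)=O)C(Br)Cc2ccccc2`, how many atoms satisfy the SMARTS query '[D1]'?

6

Check the 26 heavy atoms by environment: 2× C (D2) → no; 5× C (D3) → no; 2× c (aromatic, D3) → no; 10× c (aromatic, D2) → no; 1× N (D1) → match; 1× N (charge +1, D3) → no; 1× O (charge -1, D1) → match; 2× O (D1) → match; 1× C (D1) → match; 1× Br (D1) → match.
Summing the matching environments: 1 + 1 + 2 + 1 + 1 = 6 matching atoms.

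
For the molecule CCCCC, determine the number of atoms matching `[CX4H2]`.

3

The query [CX4H2] means: sp3 carbon (X4) with exactly two hydrogens.
Check the 5 heavy atoms by environment: 3× C (H2, X4) → match; 2× C (H3, X4) → no.
That gives 3 matching atoms.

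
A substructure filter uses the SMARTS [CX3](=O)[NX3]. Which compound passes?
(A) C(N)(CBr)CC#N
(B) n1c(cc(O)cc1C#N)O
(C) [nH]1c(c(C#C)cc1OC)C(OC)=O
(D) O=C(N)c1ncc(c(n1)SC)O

D

[CX3](=O)[NX3] describes a carbonyl carbon bonded to a trivalent nitrogen (an amide).
(A) has a nitrile (-C#N) but the nitrile N is NX1 (triple-bonded), not NX3.
(B) has a nitrile (-C#N) but the nitrile N is NX1 (triple-bonded), not NX3.
(C) has a methyl-ester group (-C(=O)OCH3) but the carbonyl is bonded to O, not to an NX3 nitrogen.
(D) contains a primary amide (-C(=O)NH2), which satisfies every atom and bond constraint.
So the answer is (D).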